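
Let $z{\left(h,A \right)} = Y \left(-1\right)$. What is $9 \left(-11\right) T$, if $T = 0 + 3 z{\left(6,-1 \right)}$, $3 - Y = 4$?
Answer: $-297$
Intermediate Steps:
$Y = -1$ ($Y = 3 - 4 = -1$)
$z{\left(h,A \right)} = 1$ ($z{\left(h,A \right)} = \left(-1\right) \left(-1\right) = 1$)
$T = 3$ ($T = 0 + 3 \cdot 1 = 0 + 3 = 3$)
$9 \left(-11\right) T = 9 \left(-11\right) 3 = \left(-99\right) 3 = -297$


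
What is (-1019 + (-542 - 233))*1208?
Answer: -2167152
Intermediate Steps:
(-1019 + (-542 - 233))*1208 = (-1019 - 775)*1208 = -1794*1208 = -2167152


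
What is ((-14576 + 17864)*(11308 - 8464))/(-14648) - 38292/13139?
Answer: -15428079528/24057509 ≈ -641.30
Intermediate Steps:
((-14576 + 17864)*(11308 - 8464))/(-14648) - 38292/13139 = (3288*2844)*(-1/14648) - 38292*1/13139 = 9351072*(-1/14648) - 38292/13139 = -1168884/1831 - 38292/13139 = -15428079528/24057509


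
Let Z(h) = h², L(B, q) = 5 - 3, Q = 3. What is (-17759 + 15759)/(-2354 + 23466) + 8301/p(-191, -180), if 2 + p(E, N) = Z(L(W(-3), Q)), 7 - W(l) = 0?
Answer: 21905839/5278 ≈ 4150.4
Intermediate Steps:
W(l) = 7 (W(l) = 7 - 1*0 = 7 + 0 = 7)
L(B, q) = 2
p(E, N) = 2 (p(E, N) = -2 + 2² = -2 + 4 = 2)
(-17759 + 15759)/(-2354 + 23466) + 8301/p(-191, -180) = (-17759 + 15759)/(-2354 + 23466) + 8301/2 = -2000/21112 + 8301*(½) = -2000*1/21112 + 8301/2 = -250/2639 + 8301/2 = 21905839/5278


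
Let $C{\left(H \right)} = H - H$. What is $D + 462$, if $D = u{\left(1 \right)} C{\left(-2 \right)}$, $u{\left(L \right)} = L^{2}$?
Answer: $462$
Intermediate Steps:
$C{\left(H \right)} = 0$
$D = 0$ ($D = 1^{2} \cdot 0 = 1 \cdot 0 = 0$)
$D + 462 = 0 + 462 = 462$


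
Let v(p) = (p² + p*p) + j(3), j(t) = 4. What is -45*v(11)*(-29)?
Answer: 321030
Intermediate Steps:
v(p) = 4 + 2*p² (v(p) = (p² + p*p) + 4 = (p² + p²) + 4 = 2*p² + 4 = 4 + 2*p²)
-45*v(11)*(-29) = -45*(4 + 2*11²)*(-29) = -45*(4 + 2*121)*(-29) = -45*(4 + 242)*(-29) = -45*246*(-29) = -11070*(-29) = 321030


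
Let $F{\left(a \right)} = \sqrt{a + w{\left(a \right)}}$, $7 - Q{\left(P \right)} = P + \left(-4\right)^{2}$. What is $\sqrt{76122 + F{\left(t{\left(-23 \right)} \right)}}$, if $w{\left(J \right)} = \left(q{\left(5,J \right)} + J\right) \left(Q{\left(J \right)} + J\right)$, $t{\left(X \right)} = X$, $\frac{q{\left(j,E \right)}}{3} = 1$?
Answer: $\sqrt{76122 + \sqrt{157}} \approx 275.92$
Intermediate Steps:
$q{\left(j,E \right)} = 3$ ($q{\left(j,E \right)} = 3 \cdot 1 = 3$)
$Q{\left(P \right)} = -9 - P$ ($Q{\left(P \right)} = 7 - \left(P + \left(-4\right)^{2}\right) = 7 - \left(P + 16\right) = 7 - \left(16 + P\right) = -9 - P$)
$w{\left(J \right)} = -27 - 9 J$ ($w{\left(J \right)} = \left(3 + J\right) \left(\left(-9 - J\right) + J\right) = \left(3 + J\right) \left(-9\right) = -27 - 9 J$)
$F{\left(a \right)} = \sqrt{-27 - 8 a}$ ($F{\left(a \right)} = \sqrt{a - \left(27 + 9 a\right)} = \sqrt{-27 - 8 a}$)
$\sqrt{76122 + F{\left(t{\left(-23 \right)} \right)}} = \sqrt{76122 + \sqrt{-27 - -184}} = \sqrt{76122 + \sqrt{-27 + 184}} = \sqrt{76122 + \sqrt{157}}$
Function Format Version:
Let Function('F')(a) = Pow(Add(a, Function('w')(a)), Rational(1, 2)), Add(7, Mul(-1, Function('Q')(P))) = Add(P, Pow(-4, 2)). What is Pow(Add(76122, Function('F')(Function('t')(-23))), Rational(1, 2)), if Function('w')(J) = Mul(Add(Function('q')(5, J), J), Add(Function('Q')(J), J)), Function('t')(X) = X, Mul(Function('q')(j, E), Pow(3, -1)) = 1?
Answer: Pow(Add(76122, Pow(157, Rational(1, 2))), Rational(1, 2)) ≈ 275.92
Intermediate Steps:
Function('q')(j, E) = 3 (Function('q')(j, E) = Mul(3, 1) = 3)
Function('Q')(P) = Add(-9, Mul(-1, P)) (Function('Q')(P) = Add(7, Mul(-1, Add(P, Pow(-4, 2)))) = Add(7, Mul(-1, Add(P, 16))) = Add(7, Mul(-1, Add(16, P))) = Add(7, Add(-16, Mul(-1, P))) = Add(-9, Mul(-1, P)))
Function('w')(J) = Add(-27, Mul(-9, J)) (Function('w')(J) = Mul(Add(3, J), Add(Add(-9, Mul(-1, J)), J)) = Mul(Add(3, J), -9) = Add(-27, Mul(-9, J)))
Function('F')(a) = Pow(Add(-27, Mul(-8, a)), Rational(1, 2)) (Function('F')(a) = Pow(Add(a, Add(-27, Mul(-9, a))), Rational(1, 2)) = Pow(Add(-27, Mul(-8, a)), Rational(1, 2)))
Pow(Add(76122, Function('F')(Function('t')(-23))), Rational(1, 2)) = Pow(Add(76122, Pow(Add(-27, Mul(-8, -23)), Rational(1, 2))), Rational(1, 2)) = Pow(Add(76122, Pow(Add(-27, 184), Rational(1, 2))), Rational(1, 2)) = Pow(Add(76122, Pow(157, Rational(1, 2))), Rational(1, 2))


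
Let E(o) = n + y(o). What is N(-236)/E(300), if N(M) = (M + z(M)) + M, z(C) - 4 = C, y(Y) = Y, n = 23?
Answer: -704/323 ≈ -2.1796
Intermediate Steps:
z(C) = 4 + C
E(o) = 23 + o
N(M) = 4 + 3*M (N(M) = (M + (4 + M)) + M = (4 + 2*M) + M = 4 + 3*M)
N(-236)/E(300) = (4 + 3*(-236))/(23 + 300) = (4 - 708)/323 = -704*1/323 = -704/323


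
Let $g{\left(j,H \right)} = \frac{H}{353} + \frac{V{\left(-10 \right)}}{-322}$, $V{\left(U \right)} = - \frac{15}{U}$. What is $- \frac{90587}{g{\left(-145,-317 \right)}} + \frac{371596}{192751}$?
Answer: $\frac{3969460026065256}{39553854457} \approx 1.0036 \cdot 10^{5}$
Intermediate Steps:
$g{\left(j,H \right)} = - \frac{3}{644} + \frac{H}{353}$ ($g{\left(j,H \right)} = \frac{H}{353} + \frac{\left(-15\right) \frac{1}{-10}}{-322} = H \frac{1}{353} + \left(-15\right) \left(- \frac{1}{10}\right) \left(- \frac{1}{322}\right) = \frac{H}{353} + \frac{3}{2} \left(- \frac{1}{322}\right) = \frac{H}{353} - \frac{3}{644} = - \frac{3}{644} + \frac{H}{353}$)
$- \frac{90587}{g{\left(-145,-317 \right)}} + \frac{371596}{192751} = - \frac{90587}{- \frac{3}{644} + \frac{1}{353} \left(-317\right)} + \frac{371596}{192751} = - \frac{90587}{- \frac{3}{644} - \frac{317}{353}} + 371596 \cdot \frac{1}{192751} = - \frac{90587}{- \frac{205207}{227332}} + \frac{371596}{192751} = \left(-90587\right) \left(- \frac{227332}{205207}\right) + \frac{371596}{192751} = \frac{20593323884}{205207} + \frac{371596}{192751} = \frac{3969460026065256}{39553854457}$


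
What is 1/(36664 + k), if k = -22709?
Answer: 1/13955 ≈ 7.1659e-5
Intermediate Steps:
1/(36664 + k) = 1/(36664 - 22709) = 1/13955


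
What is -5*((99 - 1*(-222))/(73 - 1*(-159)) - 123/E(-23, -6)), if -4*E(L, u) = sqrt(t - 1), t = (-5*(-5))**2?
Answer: -1605/232 - 205*sqrt(39)/13 ≈ -105.40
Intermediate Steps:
t = 625 (t = 25**2 = 625)
E(L, u) = -sqrt(39) (E(L, u) = -sqrt(625 - 1)/4 = -sqrt(39))
-5*((99 - 1*(-222))/(73 - 1*(-159)) - 123/E(-23, -6)) = -5*((99 - 1*(-222))/(73 - 1*(-159)) - 123*(-sqrt(39)/39)) = -5*((99 + 222)/(73 + 159) - (-41)*sqrt(39)/13) = -5*(321/232 + 41*sqrt(39)/13) = -1605/232 - 205*sqrt(39)/13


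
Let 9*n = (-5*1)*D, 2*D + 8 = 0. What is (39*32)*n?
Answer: 8320/3 ≈ 2773.3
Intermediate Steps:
D = -4 (D = -4 + (½)*0 = -4 + 0 = -4)
n = 20/9 (n = (-5*1*(-4))/9 = (-5*(-4))/9 = (⅑)*20 = 20/9 ≈ 2.2222)
(39*32)*n = (39*32)*(20/9) = 1248*(20/9) = 8320/3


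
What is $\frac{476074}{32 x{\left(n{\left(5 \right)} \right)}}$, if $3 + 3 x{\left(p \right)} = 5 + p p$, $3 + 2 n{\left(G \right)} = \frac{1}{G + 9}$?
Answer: $\frac{11663813}{1083} \approx 10770.0$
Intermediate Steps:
$n{\left(G \right)} = - \frac{3}{2} + \frac{1}{2 \left(9 + G\right)}$ ($n{\left(G \right)} = - \frac{3}{2} + \frac{1}{2 \left(G + 9\right)} = - \frac{3}{2} + \frac{1}{2 \left(9 + G\right)}$)
$x{\left(p \right)} = \frac{2}{3} + \frac{p^{2}}{3}$ ($x{\left(p \right)} = -1 + \frac{5 + p p}{3} = -1 + \frac{5 + p^{2}}{3} = -1 + \left(\frac{5}{3} + \frac{p^{2}}{3}\right) = \frac{2}{3} + \frac{p^{2}}{3}$)
$\frac{476074}{32 x{\left(n{\left(5 \right)} \right)}} = \frac{476074}{32 \left(\frac{2}{3} + \frac{\left(\frac{-26 - 15}{2 \left(9 + 5\right)}\right)^{2}}{3}\right)} = \frac{476074}{32 \left(\frac{2}{3} + \frac{\left(\frac{-26 - 15}{2 \cdot 14}\right)^{2}}{3}\right)} = \frac{476074}{32 \left(\frac{2}{3} + \frac{\left(\frac{1}{2} \cdot \frac{1}{14} \left(-41\right)\right)^{2}}{3}\right)} = \frac{476074}{32 \left(\frac{2}{3} + \frac{\left(- \frac{41}{28}\right)^{2}}{3}\right)} = \frac{476074}{32 \left(\frac{2}{3} + \frac{1}{3} \cdot \frac{1681}{784}\right)} = \frac{476074}{32 \left(\frac{2}{3} + \frac{1681}{2352}\right)} = \frac{476074}{32 \cdot \frac{1083}{784}} = \frac{476074}{\frac{2166}{49}} = 476074 \cdot \frac{49}{2166} = \frac{11663813}{1083}$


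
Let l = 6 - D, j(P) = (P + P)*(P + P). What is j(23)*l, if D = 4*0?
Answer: 12696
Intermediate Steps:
D = 0
j(P) = 4*P² (j(P) = (2*P)*(2*P) = 4*P²)
l = 6 (l = 6 - 1*0 = 6 + 0 = 6)
j(23)*l = (4*23²)*6 = (4*529)*6 = 2116*6 = 12696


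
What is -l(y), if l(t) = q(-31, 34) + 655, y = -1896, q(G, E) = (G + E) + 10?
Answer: -668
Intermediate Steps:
q(G, E) = 10 + E + G (q(G, E) = (E + G) + 10 = 10 + E + G)
l(t) = 668 (l(t) = (10 + 34 - 31) + 655 = 13 + 655 = 668)
-l(y) = -1*668 = -668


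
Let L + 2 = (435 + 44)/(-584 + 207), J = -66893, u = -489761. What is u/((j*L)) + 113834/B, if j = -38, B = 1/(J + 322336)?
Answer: 1362425040698651/46854 ≈ 2.9078e+10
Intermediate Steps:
L = -1233/377 (L = -2 + (435 + 44)/(-584 + 207) = -2 + 479/(-377) = -2 + 479*(-1/377) = -2 - 479/377 = -1233/377 ≈ -3.2706)
B = 1/255443 (B = 1/(-66893 + 322336) = 1/255443 ≈ 3.9148e-6)
u/((j*L)) + 113834/B = -489761/((-38*(-1233/377))) + 113834/(1/255443) = -489761/46854/377 + 113834*255443 = -489761*377/46854 + 29078098462 = -184639897/46854 + 29078098462 = 1362425040698651/46854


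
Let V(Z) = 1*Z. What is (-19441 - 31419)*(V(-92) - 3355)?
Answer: 175314420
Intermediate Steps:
V(Z) = Z
(-19441 - 31419)*(V(-92) - 3355) = (-19441 - 31419)*(-92 - 3355) = -50860*(-3447) = 175314420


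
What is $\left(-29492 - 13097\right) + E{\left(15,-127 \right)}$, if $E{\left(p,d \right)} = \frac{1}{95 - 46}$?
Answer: $- \frac{2086860}{49} \approx -42589.0$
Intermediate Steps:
$E{\left(p,d \right)} = \frac{1}{49}$
$\left(-29492 - 13097\right) + E{\left(15,-127 \right)} = \left(-29492 - 13097\right) + \frac{1}{49} = -42589 + \frac{1}{49} = - \frac{2086860}{49}$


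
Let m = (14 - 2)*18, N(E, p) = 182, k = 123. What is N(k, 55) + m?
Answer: 398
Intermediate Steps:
m = 216 (m = 12*18 = 216)
N(k, 55) + m = 182 + 216 = 398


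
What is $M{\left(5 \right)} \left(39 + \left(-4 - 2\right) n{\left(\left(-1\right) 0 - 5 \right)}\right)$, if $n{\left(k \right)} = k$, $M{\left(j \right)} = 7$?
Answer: $483$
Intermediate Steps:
$M{\left(5 \right)} \left(39 + \left(-4 - 2\right) n{\left(\left(-1\right) 0 - 5 \right)}\right) = 7 \left(39 + \left(-4 - 2\right) \left(\left(-1\right) 0 - 5\right)\right) = 7 \left(39 - 6 \left(0 - 5\right)\right) = 7 \left(39 - -30\right) = 7 \left(39 + 30\right) = 7 \cdot 69 = 483$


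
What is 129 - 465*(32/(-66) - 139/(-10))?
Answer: -134399/22 ≈ -6109.0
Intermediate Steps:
129 - 465*(32/(-66) - 139/(-10)) = 129 - 465*(32*(-1/66) - 139*(-⅒)) = 129 - 465*(-16/33 + 139/10) = 129 - 465*4427/330 = 129 - 137237/22 = -134399/22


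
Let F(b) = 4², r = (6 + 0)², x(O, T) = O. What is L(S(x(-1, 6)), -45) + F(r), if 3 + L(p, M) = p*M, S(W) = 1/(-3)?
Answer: 28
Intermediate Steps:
S(W) = -⅓
r = 36 (r = 6² = 36)
L(p, M) = -3 + M*p (L(p, M) = -3 + p*M = -3 + M*p)
F(b) = 16
L(S(x(-1, 6)), -45) + F(r) = (-3 - 45*(-⅓)) + 16 = (-3 + 15) + 16 = 12 + 16 = 28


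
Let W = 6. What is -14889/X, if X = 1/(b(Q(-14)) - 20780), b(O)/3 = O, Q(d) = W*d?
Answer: 313145448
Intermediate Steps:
Q(d) = 6*d
b(O) = 3*O
X = -1/21032 (X = 1/(3*(6*(-14)) - 20780) = 1/(3*(-84) - 20780) = 1/(-252 - 20780) = 1/(-21032) = -1/21032 ≈ -4.7547e-5)
-14889/X = -14889/(-1/21032) = -14889*(-21032) = 313145448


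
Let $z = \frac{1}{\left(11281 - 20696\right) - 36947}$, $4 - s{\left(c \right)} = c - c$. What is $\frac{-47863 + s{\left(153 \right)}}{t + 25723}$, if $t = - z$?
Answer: $- \frac{2218838958}{1192569727} \approx -1.8606$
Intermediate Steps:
$s{\left(c \right)} = 4$ ($s{\left(c \right)} = 4 - \left(c - c\right) = 4 - 0 = 4 + 0 = 4$)
$z = - \frac{1}{46362}$ ($z = \frac{1}{\left(11281 - 20696\right) - 36947} = \frac{1}{-9415 - 36947} = \frac{1}{-46362} = - \frac{1}{46362} \approx -2.1569 \cdot 10^{-5}$)
$t = \frac{1}{46362}$ ($t = \left(-1\right) \left(- \frac{1}{46362}\right) = \frac{1}{46362} \approx 2.1569 \cdot 10^{-5}$)
$\frac{-47863 + s{\left(153 \right)}}{t + 25723} = \frac{-47863 + 4}{\frac{1}{46362} + 25723} = - \frac{47859}{\frac{1192569727}{46362}} = \left(-47859\right) \frac{46362}{1192569727} = - \frac{2218838958}{1192569727}$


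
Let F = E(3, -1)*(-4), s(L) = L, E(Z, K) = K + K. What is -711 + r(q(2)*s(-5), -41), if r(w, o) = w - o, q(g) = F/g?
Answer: -690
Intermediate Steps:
E(Z, K) = 2*K
F = 8 (F = (2*(-1))*(-4) = -2*(-4) = 8)
q(g) = 8/g
-711 + r(q(2)*s(-5), -41) = -711 + ((8/2)*(-5) - 1*(-41)) = -711 + ((8*(½))*(-5) + 41) = -711 + (4*(-5) + 41) = -711 + (-20 + 41) = -711 + 21 = -690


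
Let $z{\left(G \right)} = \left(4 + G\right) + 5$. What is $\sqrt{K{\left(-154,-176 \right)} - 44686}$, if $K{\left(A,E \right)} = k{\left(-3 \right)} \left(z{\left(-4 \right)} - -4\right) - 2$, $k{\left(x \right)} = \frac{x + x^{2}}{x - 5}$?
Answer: $\frac{i \sqrt{178779}}{2} \approx 211.41 i$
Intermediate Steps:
$z{\left(G \right)} = 9 + G$
$k{\left(x \right)} = \frac{x + x^{2}}{-5 + x}$
$K{\left(A,E \right)} = - \frac{35}{4}$ ($K{\left(A,E \right)} = - \frac{3 \left(1 - 3\right)}{-5 - 3} \left(\left(9 - 4\right) - -4\right) - 2 = \left(-3\right) \frac{1}{-8} \left(-2\right) \left(5 + 4\right) - 2 = \left(-3\right) \left(- \frac{1}{8}\right) \left(-2\right) 9 - 2 = \left(- \frac{3}{4}\right) 9 - 2 = - \frac{27}{4} - 2 = - \frac{35}{4}$)
$\sqrt{K{\left(-154,-176 \right)} - 44686} = \sqrt{- \frac{35}{4} - 44686} = \sqrt{- \frac{178779}{4}} = \frac{i \sqrt{178779}}{2}$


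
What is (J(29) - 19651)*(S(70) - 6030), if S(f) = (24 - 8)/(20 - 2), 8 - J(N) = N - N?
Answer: 1065868466/9 ≈ 1.1843e+8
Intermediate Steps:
J(N) = 8 (J(N) = 8 - (N - N) = 8 - 1*0 = 8 + 0 = 8)
S(f) = 8/9 (S(f) = 16/18 = 16*(1/18) = 8/9)
(J(29) - 19651)*(S(70) - 6030) = (8 - 19651)*(8/9 - 6030) = -19643*(-54262/9) = 1065868466/9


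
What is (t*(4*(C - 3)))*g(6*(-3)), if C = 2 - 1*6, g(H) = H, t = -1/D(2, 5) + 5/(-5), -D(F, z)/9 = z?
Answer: -2464/5 ≈ -492.80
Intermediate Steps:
D(F, z) = -9*z
t = -44/45 (t = -1/((-9*5)) + 5/(-5) = -1/(-45) + 5*(-⅕) = -1*(-1/45) - 1 = 1/45 - 1 = -44/45 ≈ -0.97778)
C = -4 (C = 2 - 6 = -4)
(t*(4*(C - 3)))*g(6*(-3)) = (-176*(-4 - 3)/45)*(6*(-3)) = -176*(-7)/45*(-18) = -44/45*(-28)*(-18) = (1232/45)*(-18) = -2464/5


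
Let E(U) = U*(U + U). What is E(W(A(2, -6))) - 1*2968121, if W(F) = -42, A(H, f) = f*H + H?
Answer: -2964593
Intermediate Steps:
A(H, f) = H + H*f (A(H, f) = H*f + H = H + H*f)
E(U) = 2*U**2 (E(U) = U*(2*U) = 2*U**2)
E(W(A(2, -6))) - 1*2968121 = 2*(-42)**2 - 1*2968121 = 2*1764 - 2968121 = 3528 - 2968121 = -2964593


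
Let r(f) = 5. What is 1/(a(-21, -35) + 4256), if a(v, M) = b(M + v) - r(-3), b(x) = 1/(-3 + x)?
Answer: 59/250808 ≈ 0.00023524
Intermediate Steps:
a(v, M) = -5 + 1/(-3 + M + v) (a(v, M) = 1/(-3 + (M + v)) - 1*5 = 1/(-3 + M + v) - 5 = -5 + 1/(-3 + M + v))
1/(a(-21, -35) + 4256) = 1/((-5 + 1/(-3 - 35 - 21)) + 4256) = 1/((-5 + 1/(-59)) + 4256) = 1/((-5 - 1/59) + 4256) = 1/(-296/59 + 4256) = 1/(250808/59) = 59/250808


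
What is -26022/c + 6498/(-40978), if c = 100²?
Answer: -282827379/102445000 ≈ -2.7608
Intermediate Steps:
c = 10000
-26022/c + 6498/(-40978) = -26022/10000 + 6498/(-40978) = -26022*1/10000 + 6498*(-1/40978) = -13011/5000 - 3249/20489 = -282827379/102445000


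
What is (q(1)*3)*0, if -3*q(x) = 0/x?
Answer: 0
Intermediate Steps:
q(x) = 0 (q(x) = -0/x = -1/3*0 = 0)
(q(1)*3)*0 = (0*3)*0 = 0*0 = 0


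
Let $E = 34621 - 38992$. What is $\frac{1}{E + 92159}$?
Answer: $\frac{1}{87788} \approx 1.1391 \cdot 10^{-5}$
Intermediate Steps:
$E = -4371$
$\frac{1}{E + 92159} = \frac{1}{-4371 + 92159} = \frac{1}{87788}$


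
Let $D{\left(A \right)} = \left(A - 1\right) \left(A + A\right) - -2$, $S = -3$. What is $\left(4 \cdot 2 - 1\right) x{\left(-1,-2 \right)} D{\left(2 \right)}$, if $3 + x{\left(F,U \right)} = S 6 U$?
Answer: $1386$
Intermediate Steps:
$D{\left(A \right)} = 2 + 2 A \left(-1 + A\right)$ ($D{\left(A \right)} = \left(-1 + A\right) 2 A + 2 = 2 A \left(-1 + A\right) + 2 = 2 + 2 A \left(-1 + A\right)$)
$x{\left(F,U \right)} = -3 - 18 U$ ($x{\left(F,U \right)} = -3 + \left(-3\right) 6 U = -3 - 18 U$)
$\left(4 \cdot 2 - 1\right) x{\left(-1,-2 \right)} D{\left(2 \right)} = \left(4 \cdot 2 - 1\right) \left(-3 - -36\right) \left(2 - 4 + 2 \cdot 2^{2}\right) = \left(8 - 1\right) \left(-3 + 36\right) \left(2 - 4 + 2 \cdot 4\right) = 7 \cdot 33 \left(2 - 4 + 8\right) = 231 \cdot 6 = 1386$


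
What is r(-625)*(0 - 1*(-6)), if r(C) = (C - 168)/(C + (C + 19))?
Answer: 4758/1231 ≈ 3.8652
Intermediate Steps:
r(C) = (-168 + C)/(19 + 2*C) (r(C) = (-168 + C)/(C + (19 + C)) = (-168 + C)/(19 + 2*C))
r(-625)*(0 - 1*(-6)) = ((-168 - 625)/(19 + 2*(-625)))*(0 - 1*(-6)) = (-793/(19 - 1250))*(0 + 6) = (-793/(-1231))*6 = -1/1231*(-793)*6 = (793/1231)*6 = 4758/1231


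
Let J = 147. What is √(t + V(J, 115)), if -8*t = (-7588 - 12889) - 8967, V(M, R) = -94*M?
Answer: 5*I*√1622/2 ≈ 100.69*I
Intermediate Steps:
t = 7361/2 (t = -((-7588 - 12889) - 8967)/8 = -(-20477 - 8967)/8 = -⅛*(-29444) = 7361/2 ≈ 3680.5)
√(t + V(J, 115)) = √(7361/2 - 94*147) = √(7361/2 - 13818) = √(-20275/2) = 5*I*√1622/2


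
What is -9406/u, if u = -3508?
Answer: 4703/1754 ≈ 2.6813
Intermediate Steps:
-9406/u = -9406/(-3508) = -9406*(-1/3508) = 4703/1754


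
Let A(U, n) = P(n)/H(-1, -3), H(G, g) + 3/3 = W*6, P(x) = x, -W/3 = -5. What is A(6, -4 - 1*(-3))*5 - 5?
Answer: -450/89 ≈ -5.0562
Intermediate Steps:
W = 15 (W = -3*(-5) = 15)
H(G, g) = 89 (H(G, g) = -1 + 15*6 = -1 + 90 = 89)
A(U, n) = n/89
A(6, -4 - 1*(-3))*5 - 5 = ((-4 - 1*(-3))/89)*5 - 5 = ((-4 + 3)/89)*5 - 5 = ((1/89)*(-1))*5 - 5 = -1/89*5 - 5 = -5/89 - 5 = -450/89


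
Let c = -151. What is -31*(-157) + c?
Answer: 4716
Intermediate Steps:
-31*(-157) + c = -31*(-157) - 151 = 4867 - 151 = 4716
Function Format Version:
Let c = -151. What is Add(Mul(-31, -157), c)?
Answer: 4716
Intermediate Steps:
Add(Mul(-31, -157), c) = Add(Mul(-31, -157), -151) = Add(4867, -151) = 4716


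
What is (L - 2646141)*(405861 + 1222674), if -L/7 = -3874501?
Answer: 39858990168810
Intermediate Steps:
L = 27121507 (L = -7*(-3874501) = 27121507)
(L - 2646141)*(405861 + 1222674) = (27121507 - 2646141)*(405861 + 1222674) = 24475366*1628535 = 39858990168810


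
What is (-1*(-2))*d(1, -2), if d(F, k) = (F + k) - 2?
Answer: -6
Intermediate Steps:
d(F, k) = -2 + F + k
(-1*(-2))*d(1, -2) = (-1*(-2))*(-2 + 1 - 2) = 2*(-3) = -6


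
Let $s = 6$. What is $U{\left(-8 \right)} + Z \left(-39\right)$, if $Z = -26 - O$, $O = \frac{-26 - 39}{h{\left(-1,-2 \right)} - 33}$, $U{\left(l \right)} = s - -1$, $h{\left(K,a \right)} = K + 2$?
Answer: $\frac{35207}{32} \approx 1100.2$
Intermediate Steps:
$h{\left(K,a \right)} = 2 + K$
$U{\left(l \right)} = 7$ ($U{\left(l \right)} = 6 - -1 = 6 + 1 = 7$)
$O = \frac{65}{32}$ ($O = \frac{-26 - 39}{\left(2 - 1\right) - 33} = - \frac{65}{1 - 33} = - \frac{65}{-32} = \left(-65\right) \left(- \frac{1}{32}\right) = \frac{65}{32} \approx 2.0313$)
$Z = - \frac{897}{32}$ ($Z = -26 - \frac{65}{32} = - \frac{897}{32} \approx -28.031$)
$U{\left(-8 \right)} + Z \left(-39\right) = 7 - - \frac{34983}{32} = 7 + \frac{34983}{32} = \frac{35207}{32}$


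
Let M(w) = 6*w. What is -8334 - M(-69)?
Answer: -7920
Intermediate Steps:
-8334 - M(-69) = -8334 - 6*(-69) = -8334 - 1*(-414) = -8334 + 414 = -7920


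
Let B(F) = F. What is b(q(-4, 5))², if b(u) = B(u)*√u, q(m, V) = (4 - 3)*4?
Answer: 64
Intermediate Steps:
q(m, V) = 4 (q(m, V) = 1*4 = 4)
b(u) = u^(3/2) (b(u) = u*√u = u^(3/2))
b(q(-4, 5))² = (4^(3/2))² = 8² = 64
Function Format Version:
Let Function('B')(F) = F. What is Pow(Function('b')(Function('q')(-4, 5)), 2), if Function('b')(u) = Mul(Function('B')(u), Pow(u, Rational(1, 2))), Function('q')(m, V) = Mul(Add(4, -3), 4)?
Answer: 64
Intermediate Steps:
Function('q')(m, V) = 4 (Function('q')(m, V) = Mul(1, 4) = 4)
Function('b')(u) = Pow(u, Rational(3, 2)) (Function('b')(u) = Mul(u, Pow(u, Rational(1, 2))) = Pow(u, Rational(3, 2)))
Pow(Function('b')(Function('q')(-4, 5)), 2) = Pow(Pow(4, Rational(3, 2)), 2) = Pow(8, 2) = 64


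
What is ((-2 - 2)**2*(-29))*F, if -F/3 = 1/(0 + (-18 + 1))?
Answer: -1392/17 ≈ -81.882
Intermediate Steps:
F = 3/17 (F = -3/(0 + (-18 + 1)) = -3/(0 - 17) = -3/(-17) = -3*(-1/17) = 3/17 ≈ 0.17647)
((-2 - 2)**2*(-29))*F = ((-2 - 2)**2*(-29))*(3/17) = ((-4)**2*(-29))*(3/17) = (16*(-29))*(3/17) = -464*3/17 = -1392/17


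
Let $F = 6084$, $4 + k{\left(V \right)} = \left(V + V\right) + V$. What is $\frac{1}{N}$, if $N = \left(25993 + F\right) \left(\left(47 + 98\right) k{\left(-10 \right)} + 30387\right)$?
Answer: $\frac{1}{816584189} \approx 1.2246 \cdot 10^{-9}$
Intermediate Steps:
$k{\left(V \right)} = -4 + 3 V$ ($k{\left(V \right)} = -4 + \left(\left(V + V\right) + V\right) = -4 + \left(2 V + V\right) = -4 + 3 V$)
$N = 816584189$ ($N = \left(25993 + 6084\right) \left(\left(47 + 98\right) \left(-4 + 3 \left(-10\right)\right) + 30387\right) = 32077 \left(145 \left(-4 - 30\right) + 30387\right) = 32077 \left(145 \left(-34\right) + 30387\right) = 32077 \left(-4930 + 30387\right) = 32077 \cdot 25457 = 816584189$)
$\frac{1}{N} = \frac{1}{816584189}$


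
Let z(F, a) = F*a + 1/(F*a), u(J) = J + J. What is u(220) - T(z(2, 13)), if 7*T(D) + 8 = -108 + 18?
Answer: 454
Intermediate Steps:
u(J) = 2*J
z(F, a) = F*a + 1/(F*a)
T(D) = -14 (T(D) = -8/7 + (-108 + 18)/7 = -8/7 + (1/7)*(-90) = -8/7 - 90/7 = -14)
u(220) - T(z(2, 13)) = 2*220 - 1*(-14) = 440 + 14 = 454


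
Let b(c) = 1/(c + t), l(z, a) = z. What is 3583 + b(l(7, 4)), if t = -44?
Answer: 132570/37 ≈ 3583.0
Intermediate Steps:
b(c) = 1/(-44 + c) (b(c) = 1/(c - 44) = 1/(-44 + c))
3583 + b(l(7, 4)) = 3583 + 1/(-44 + 7) = 3583 + 1/(-37) = 3583 - 1/37 = 132570/37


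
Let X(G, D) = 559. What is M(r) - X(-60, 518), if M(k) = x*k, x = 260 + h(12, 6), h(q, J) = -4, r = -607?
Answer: -155951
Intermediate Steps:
x = 256 (x = 260 - 4 = 256)
M(k) = 256*k
M(r) - X(-60, 518) = 256*(-607) - 1*559 = -155392 - 559 = -155951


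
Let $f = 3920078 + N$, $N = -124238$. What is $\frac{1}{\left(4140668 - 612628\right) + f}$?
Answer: $\frac{1}{7323880} \approx 1.3654 \cdot 10^{-7}$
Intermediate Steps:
$f = 3795840$ ($f = 3920078 - 124238 = 3795840$)
$\frac{1}{\left(4140668 - 612628\right) + f} = \frac{1}{\left(4140668 - 612628\right) + 3795840} = \frac{1}{3528040 + 3795840} = \frac{1}{7323880}$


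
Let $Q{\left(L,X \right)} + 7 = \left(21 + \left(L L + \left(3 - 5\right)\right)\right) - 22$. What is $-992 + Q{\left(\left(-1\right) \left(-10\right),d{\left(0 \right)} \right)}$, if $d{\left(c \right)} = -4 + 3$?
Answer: $-902$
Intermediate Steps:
$d{\left(c \right)} = -1$
$Q{\left(L,X \right)} = -10 + L^{2}$ ($Q{\left(L,X \right)} = -7 + \left(\left(21 + \left(L L + \left(3 - 5\right)\right)\right) - 22\right) = -7 + \left(\left(21 + \left(L^{2} + \left(3 - 5\right)\right)\right) - 22\right) = -7 + \left(\left(21 + \left(L^{2} - 2\right)\right) - 22\right) = -7 + \left(\left(21 + \left(-2 + L^{2}\right)\right) - 22\right) = -7 + \left(\left(19 + L^{2}\right) - 22\right) = -7 + \left(-3 + L^{2}\right) = -10 + L^{2}$)
$-992 + Q{\left(\left(-1\right) \left(-10\right),d{\left(0 \right)} \right)} = -992 - \left(10 - \left(\left(-1\right) \left(-10\right)\right)^{2}\right) = -992 - \left(10 - 10^{2}\right) = -992 + \left(-10 + 100\right) = -992 + 90 = -902$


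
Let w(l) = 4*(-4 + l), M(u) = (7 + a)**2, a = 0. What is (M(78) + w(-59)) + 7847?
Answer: 7644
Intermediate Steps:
M(u) = 49 (M(u) = (7 + 0)**2 = 7**2 = 49)
w(l) = -16 + 4*l
(M(78) + w(-59)) + 7847 = (49 + (-16 + 4*(-59))) + 7847 = (49 + (-16 - 236)) + 7847 = (49 - 252) + 7847 = -203 + 7847 = 7644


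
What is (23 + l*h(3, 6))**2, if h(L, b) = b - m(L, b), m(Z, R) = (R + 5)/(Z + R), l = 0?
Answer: 529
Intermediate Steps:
m(Z, R) = (5 + R)/(R + Z)
h(L, b) = b - (5 + b)/(L + b) (h(L, b) = b - (5 + b)/(b + L) = b - (5 + b)/(L + b))
(23 + l*h(3, 6))**2 = (23 + 0*((-5 - 1*6 + 6*(3 + 6))/(3 + 6)))**2 = (23 + 0*((-5 - 6 + 6*9)/9))**2 = (23 + 0*((-5 - 6 + 54)/9))**2 = (23 + 0*((1/9)*43))**2 = (23 + 0*(43/9))**2 = (23 + 0)**2 = 23**2 = 529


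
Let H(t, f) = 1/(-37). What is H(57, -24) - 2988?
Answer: -110557/37 ≈ -2988.0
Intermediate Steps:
H(t, f) = -1/37
H(57, -24) - 2988 = -1/37 - 2988 = -110557/37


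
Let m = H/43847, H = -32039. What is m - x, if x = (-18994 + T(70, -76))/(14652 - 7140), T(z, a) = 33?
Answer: 590705999/329378664 ≈ 1.7934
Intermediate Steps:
x = -18961/7512 (x = (-18994 + 33)/(14652 - 7140) = -18961/7512 ≈ -2.5241)
m = -32039/43847 ≈ -0.73070
m - x = -32039/43847 - 1*(-18961/7512) = -32039/43847 + 18961/7512 = 590705999/329378664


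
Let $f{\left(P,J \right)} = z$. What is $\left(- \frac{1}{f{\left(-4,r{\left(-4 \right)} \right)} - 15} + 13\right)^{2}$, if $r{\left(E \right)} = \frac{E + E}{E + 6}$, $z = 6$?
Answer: $\frac{13924}{81} \approx 171.9$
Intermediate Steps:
$r{\left(E \right)} = \frac{2 E}{6 + E}$
$f{\left(P,J \right)} = 6$
$\left(- \frac{1}{f{\left(-4,r{\left(-4 \right)} \right)} - 15} + 13\right)^{2} = \left(- \frac{1}{6 - 15} + 13\right)^{2} = \left(- \frac{1}{-9} + 13\right)^{2} = \left(\left(-1\right) \left(- \frac{1}{9}\right) + 13\right)^{2} = \left(\frac{1}{9} + 13\right)^{2} = \left(\frac{118}{9}\right)^{2} = \frac{13924}{81}$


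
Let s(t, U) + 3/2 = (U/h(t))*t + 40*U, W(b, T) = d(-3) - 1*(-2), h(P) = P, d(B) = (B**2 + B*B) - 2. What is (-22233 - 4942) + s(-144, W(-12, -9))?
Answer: -52877/2 ≈ -26439.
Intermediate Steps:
d(B) = -2 + 2*B**2 (d(B) = (B**2 + B**2) - 2 = 2*B**2 - 2 = -2 + 2*B**2)
W(b, T) = 18 (W(b, T) = (-2 + 2*(-3)**2) - 1*(-2) = (-2 + 2*9) + 2 = (-2 + 18) + 2 = 16 + 2 = 18)
s(t, U) = -3/2 + 41*U (s(t, U) = -3/2 + ((U/t)*t + 40*U) = -3/2 + (U + 40*U) = -3/2 + 41*U)
(-22233 - 4942) + s(-144, W(-12, -9)) = (-22233 - 4942) + (-3/2 + 41*18) = -27175 + (-3/2 + 738) = -27175 + 1473/2 = -52877/2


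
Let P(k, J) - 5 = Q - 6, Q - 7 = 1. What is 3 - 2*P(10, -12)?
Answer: -11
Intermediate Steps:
Q = 8 (Q = 7 + 1 = 8)
P(k, J) = 7 (P(k, J) = 5 + (8 - 6) = 5 + 2 = 7)
3 - 2*P(10, -12) = 3 - 2*7 = 3 - 14 = -11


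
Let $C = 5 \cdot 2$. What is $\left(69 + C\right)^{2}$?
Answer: $6241$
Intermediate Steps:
$C = 10$
$\left(69 + C\right)^{2} = \left(69 + 10\right)^{2} = 79^{2} = 6241$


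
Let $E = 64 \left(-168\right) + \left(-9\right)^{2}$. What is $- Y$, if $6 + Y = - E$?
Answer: $-10665$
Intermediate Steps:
$E = -10671$ ($E = -10752 + 81 = -10671$)
$Y = 10665$ ($Y = -6 - -10671 = -6 + 10671 = 10665$)
$- Y = \left(-1\right) 10665 = -10665$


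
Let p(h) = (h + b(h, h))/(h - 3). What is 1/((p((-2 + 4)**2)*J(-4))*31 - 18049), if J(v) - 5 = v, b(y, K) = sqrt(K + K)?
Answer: -17925/321297937 - 62*sqrt(2)/321297937 ≈ -5.6062e-5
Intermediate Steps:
b(y, K) = sqrt(2)*sqrt(K) (b(y, K) = sqrt(2*K) = sqrt(2)*sqrt(K))
J(v) = 5 + v
p(h) = (h + sqrt(2)*sqrt(h))/(-3 + h) (p(h) = (h + sqrt(2)*sqrt(h))/(h - 3) = (h + sqrt(2)*sqrt(h))/(-3 + h))
1/((p((-2 + 4)**2)*J(-4))*31 - 18049) = 1/(((((-2 + 4)**2 + sqrt(2)*sqrt((-2 + 4)**2))/(-3 + (-2 + 4)**2))*(5 - 4))*31 - 18049) = 1/((((2**2 + sqrt(2)*sqrt(2**2))/(-3 + 2**2))*1)*31 - 18049) = 1/((((4 + sqrt(2)*sqrt(4))/(-3 + 4))*1)*31 - 18049) = 1/((((4 + sqrt(2)*2)/1)*1)*31 - 18049) = 1/(((1*(4 + 2*sqrt(2)))*1)*31 - 18049) = 1/(((4 + 2*sqrt(2))*1)*31 - 18049) = 1/((4 + 2*sqrt(2))*31 - 18049) = 1/((124 + 62*sqrt(2)) - 18049) = 1/(-17925 + 62*sqrt(2))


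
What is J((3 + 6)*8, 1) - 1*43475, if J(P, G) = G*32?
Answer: -43443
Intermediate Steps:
J(P, G) = 32*G
J((3 + 6)*8, 1) - 1*43475 = 32*1 - 1*43475 = 32 - 43475 = -43443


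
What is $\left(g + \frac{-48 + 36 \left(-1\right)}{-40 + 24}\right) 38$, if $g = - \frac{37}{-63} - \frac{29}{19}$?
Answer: $\frac{20641}{126} \approx 163.82$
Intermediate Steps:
$g = - \frac{1124}{1197}$ ($g = \left(-37\right) \left(- \frac{1}{63}\right) - \frac{29}{19} = \frac{37}{63} - \frac{29}{19} = - \frac{1124}{1197} \approx -0.93901$)
$\left(g + \frac{-48 + 36 \left(-1\right)}{-40 + 24}\right) 38 = \left(- \frac{1124}{1197} + \frac{-48 + 36 \left(-1\right)}{-40 + 24}\right) 38 = \left(- \frac{1124}{1197} + \frac{-48 - 36}{-16}\right) 38 = \left(- \frac{1124}{1197} - - \frac{21}{4}\right) 38 = \left(- \frac{1124}{1197} + \frac{21}{4}\right) 38 = \frac{20641}{4788} \cdot 38 = \frac{20641}{126}$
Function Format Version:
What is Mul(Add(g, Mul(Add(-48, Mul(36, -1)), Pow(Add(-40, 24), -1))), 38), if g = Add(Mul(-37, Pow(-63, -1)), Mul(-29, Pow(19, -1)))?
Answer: Rational(20641, 126) ≈ 163.82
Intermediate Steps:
g = Rational(-1124, 1197) (g = Add(Mul(-37, Rational(-1, 63)), Mul(-29, Rational(1, 19))) = Add(Rational(37, 63), Rational(-29, 19)) = Rational(-1124, 1197) ≈ -0.93901)
Mul(Add(g, Mul(Add(-48, Mul(36, -1)), Pow(Add(-40, 24), -1))), 38) = Mul(Add(Rational(-1124, 1197), Mul(Add(-48, Mul(36, -1)), Pow(Add(-40, 24), -1))), 38) = Mul(Add(Rational(-1124, 1197), Mul(Add(-48, -36), Pow(-16, -1))), 38) = Mul(Add(Rational(-1124, 1197), Mul(-84, Rational(-1, 16))), 38) = Mul(Add(Rational(-1124, 1197), Rational(21, 4)), 38) = Mul(Rational(20641, 4788), 38) = Rational(20641, 126)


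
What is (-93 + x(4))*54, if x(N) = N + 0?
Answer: -4806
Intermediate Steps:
x(N) = N
(-93 + x(4))*54 = (-93 + 4)*54 = -89*54 = -4806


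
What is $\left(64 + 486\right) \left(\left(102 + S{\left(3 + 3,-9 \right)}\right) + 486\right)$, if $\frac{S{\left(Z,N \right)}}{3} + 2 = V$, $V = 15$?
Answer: $344850$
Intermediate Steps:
$S{\left(Z,N \right)} = 39$ ($S{\left(Z,N \right)} = -6 + 3 \cdot 15 = -6 + 45 = 39$)
$\left(64 + 486\right) \left(\left(102 + S{\left(3 + 3,-9 \right)}\right) + 486\right) = \left(64 + 486\right) \left(\left(102 + 39\right) + 486\right) = 550 \left(141 + 486\right) = 550 \cdot 627 = 344850$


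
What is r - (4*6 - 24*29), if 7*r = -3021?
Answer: 1683/7 ≈ 240.43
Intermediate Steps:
r = -3021/7 (r = (⅐)*(-3021) = -3021/7 ≈ -431.57)
r - (4*6 - 24*29) = -3021/7 - (4*6 - 24*29) = -3021/7 - (24 - 696) = -3021/7 - 1*(-672) = -3021/7 + 672 = 1683/7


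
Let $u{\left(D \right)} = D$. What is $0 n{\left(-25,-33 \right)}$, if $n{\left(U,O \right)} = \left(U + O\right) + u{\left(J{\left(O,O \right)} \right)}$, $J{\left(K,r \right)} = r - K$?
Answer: $0$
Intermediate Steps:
$n{\left(U,O \right)} = O + U$ ($n{\left(U,O \right)} = \left(U + O\right) + \left(O - O\right) = \left(O + U\right) + 0 = O + U$)
$0 n{\left(-25,-33 \right)} = 0 \left(-33 - 25\right) = 0 \left(-58\right) = 0$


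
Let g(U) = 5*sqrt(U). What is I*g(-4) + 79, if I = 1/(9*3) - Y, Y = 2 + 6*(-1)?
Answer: 79 + 1090*I/27 ≈ 79.0 + 40.37*I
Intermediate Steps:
Y = -4 (Y = 2 - 6 = -4)
I = 109/27 (I = 1/(9*3) - 1*(-4) = 1/27 + 4 = 109/27 ≈ 4.0370)
I*g(-4) + 79 = 109*(5*sqrt(-4))/27 + 79 = 109*(5*(2*I))/27 + 79 = 109*(10*I)/27 + 79 = 1090*I/27 + 79 = 79 + 1090*I/27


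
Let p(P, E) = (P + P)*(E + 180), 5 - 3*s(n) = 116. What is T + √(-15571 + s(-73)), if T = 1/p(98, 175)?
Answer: 1/69580 + 2*I*√3902 ≈ 1.4372e-5 + 124.93*I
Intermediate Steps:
s(n) = -37 (s(n) = 5/3 - ⅓*116 = 5/3 - 116/3 = -37)
p(P, E) = 2*P*(180 + E) (p(P, E) = (2*P)*(180 + E) = 2*P*(180 + E))
T = 1/69580 (T = 1/(2*98*(180 + 175)) = 1/(2*98*355) = 1/69580 ≈ 1.4372e-5)
T + √(-15571 + s(-73)) = 1/69580 + √(-15571 - 37) = 1/69580 + √(-15608) = 1/69580 + 2*I*√3902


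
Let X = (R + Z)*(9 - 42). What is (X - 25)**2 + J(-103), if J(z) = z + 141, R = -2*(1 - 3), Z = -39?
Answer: 1276938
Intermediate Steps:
R = 4 (R = -2*(-2) = 4)
J(z) = 141 + z
X = 1155 (X = (4 - 39)*(9 - 42) = -35*(-33) = 1155)
(X - 25)**2 + J(-103) = (1155 - 25)**2 + (141 - 103) = 1130**2 + 38 = 1276900 + 38 = 1276938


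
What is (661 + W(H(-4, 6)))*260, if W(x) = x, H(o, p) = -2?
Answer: 171340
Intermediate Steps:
(661 + W(H(-4, 6)))*260 = (661 - 2)*260 = 659*260 = 171340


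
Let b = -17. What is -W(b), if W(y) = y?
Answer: 17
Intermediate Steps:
-W(b) = -1*(-17) = 17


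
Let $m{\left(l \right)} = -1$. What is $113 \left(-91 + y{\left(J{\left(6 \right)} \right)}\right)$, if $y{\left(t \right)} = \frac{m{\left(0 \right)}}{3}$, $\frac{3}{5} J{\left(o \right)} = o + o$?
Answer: $- \frac{30962}{3} \approx -10321.0$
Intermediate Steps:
$J{\left(o \right)} = \frac{10 o}{3}$ ($J{\left(o \right)} = \frac{5 \left(o + o\right)}{3} = \frac{5 \cdot 2 o}{3} = \frac{10 o}{3}$)
$y{\left(t \right)} = - \frac{1}{3}$
$113 \left(-91 + y{\left(J{\left(6 \right)} \right)}\right) = 113 \left(-91 - \frac{1}{3}\right) = 113 \left(- \frac{274}{3}\right) = - \frac{30962}{3}$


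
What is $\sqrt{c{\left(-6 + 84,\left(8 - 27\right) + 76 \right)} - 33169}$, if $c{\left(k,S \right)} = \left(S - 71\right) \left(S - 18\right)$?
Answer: $i \sqrt{33715} \approx 183.62 i$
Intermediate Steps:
$c{\left(k,S \right)} = \left(-71 + S\right) \left(-18 + S\right)$
$\sqrt{c{\left(-6 + 84,\left(8 - 27\right) + 76 \right)} - 33169} = \sqrt{\left(1278 + \left(\left(8 - 27\right) + 76\right)^{2} - 89 \left(\left(8 - 27\right) + 76\right)\right) - 33169} = \sqrt{\left(1278 + \left(-19 + 76\right)^{2} - 89 \left(-19 + 76\right)\right) - 33169} = \sqrt{\left(1278 + 57^{2} - 5073\right) - 33169} = \sqrt{\left(1278 + 3249 - 5073\right) - 33169} = \sqrt{-546 - 33169} = \sqrt{-33715} = i \sqrt{33715}$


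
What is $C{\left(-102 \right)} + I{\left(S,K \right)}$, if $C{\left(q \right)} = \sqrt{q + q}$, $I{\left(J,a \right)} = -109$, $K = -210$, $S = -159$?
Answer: $-109 + 2 i \sqrt{51} \approx -109.0 + 14.283 i$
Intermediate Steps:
$C{\left(q \right)} = \sqrt{2} \sqrt{q}$ ($C{\left(q \right)} = \sqrt{2 q} = \sqrt{2} \sqrt{q}$)
$C{\left(-102 \right)} + I{\left(S,K \right)} = \sqrt{2} \sqrt{-102} - 109 = \sqrt{2} i \sqrt{102} - 109 = 2 i \sqrt{51} - 109 = -109 + 2 i \sqrt{51}$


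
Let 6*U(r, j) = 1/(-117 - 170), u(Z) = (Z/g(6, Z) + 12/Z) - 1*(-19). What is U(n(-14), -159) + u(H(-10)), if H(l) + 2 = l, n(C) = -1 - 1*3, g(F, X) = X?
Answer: 32717/1722 ≈ 18.999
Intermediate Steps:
n(C) = -4 (n(C) = -1 - 3 = -4)
H(l) = -2 + l
u(Z) = 20 + 12/Z (u(Z) = (Z/Z + 12/Z) - 1*(-19) = (1 + 12/Z) + 19 = 20 + 12/Z)
U(r, j) = -1/1722 (U(r, j) = 1/(6*(-117 - 170)) = (1/6)/(-287) = (1/6)*(-1/287) = -1/1722)
U(n(-14), -159) + u(H(-10)) = -1/1722 + (20 + 12/(-2 - 10)) = -1/1722 + (20 + 12/(-12)) = -1/1722 + (20 + 12*(-1/12)) = -1/1722 + (20 - 1) = -1/1722 + 19 = 32717/1722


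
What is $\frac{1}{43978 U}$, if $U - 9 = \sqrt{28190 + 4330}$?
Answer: $- \frac{3}{475534114} + \frac{\sqrt{8130}}{713301171} \approx 1.201 \cdot 10^{-7}$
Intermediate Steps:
$U = 9 + 2 \sqrt{8130}$ ($U = 9 + \sqrt{28190 + 4330} = 9 + \sqrt{32520} = 9 + 2 \sqrt{8130} \approx 189.33$)
$\frac{1}{43978 U} = \frac{1}{43978 \left(9 + 2 \sqrt{8130}\right)}$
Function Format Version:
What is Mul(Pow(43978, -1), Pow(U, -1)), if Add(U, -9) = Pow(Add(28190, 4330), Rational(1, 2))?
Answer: Add(Rational(-3, 475534114), Mul(Rational(1, 713301171), Pow(8130, Rational(1, 2)))) ≈ 1.2010e-7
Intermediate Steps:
U = Add(9, Mul(2, Pow(8130, Rational(1, 2)))) (U = Add(9, Pow(Add(28190, 4330), Rational(1, 2))) = Add(9, Pow(32520, Rational(1, 2))) = Add(9, Mul(2, Pow(8130, Rational(1, 2)))) ≈ 189.33)
Mul(Pow(43978, -1), Pow(U, -1)) = Mul(Pow(43978, -1), Pow(Add(9, Mul(2, Pow(8130, Rational(1, 2)))), -1)) = Mul(Rational(1, 43978), Pow(Add(9, Mul(2, Pow(8130, Rational(1, 2)))), -1))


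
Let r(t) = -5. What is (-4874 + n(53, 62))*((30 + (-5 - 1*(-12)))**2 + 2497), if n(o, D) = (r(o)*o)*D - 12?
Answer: -82407656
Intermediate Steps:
n(o, D) = -12 - 5*D*o (n(o, D) = (-5*o)*D - 12 = -5*D*o - 12 = -12 - 5*D*o)
(-4874 + n(53, 62))*((30 + (-5 - 1*(-12)))**2 + 2497) = (-4874 + (-12 - 5*62*53))*((30 + (-5 - 1*(-12)))**2 + 2497) = (-4874 + (-12 - 16430))*((30 + (-5 + 12))**2 + 2497) = (-4874 - 16442)*((30 + 7)**2 + 2497) = -21316*(37**2 + 2497) = -21316*(1369 + 2497) = -21316*3866 = -82407656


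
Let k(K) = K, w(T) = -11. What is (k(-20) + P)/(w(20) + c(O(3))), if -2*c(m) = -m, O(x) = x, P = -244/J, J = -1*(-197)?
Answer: 8368/3743 ≈ 2.2356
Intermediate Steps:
J = 197
P = -244/197 ≈ -1.2386
c(m) = m/2 (c(m) = -(-1)*m/2 = m/2)
(k(-20) + P)/(w(20) + c(O(3))) = (-20 - 244/197)/(-11 + (1/2)*3) = -4184/(197*(-11 + 3/2)) = -4184/(197*(-19/2)) = -4184/197*(-2/19) = 8368/3743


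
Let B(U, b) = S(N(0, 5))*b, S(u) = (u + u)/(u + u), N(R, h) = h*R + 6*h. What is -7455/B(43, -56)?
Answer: 1065/8 ≈ 133.13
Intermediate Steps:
N(R, h) = 6*h + R*h (N(R, h) = R*h + 6*h = 6*h + R*h)
S(u) = 1 (S(u) = (2*u)/((2*u)) = (2*u)*(1/(2*u)) = 1)
B(U, b) = b (B(U, b) = 1*b = b)
-7455/B(43, -56) = -7455/(-56) = -7455*(-1/56) = 1065/8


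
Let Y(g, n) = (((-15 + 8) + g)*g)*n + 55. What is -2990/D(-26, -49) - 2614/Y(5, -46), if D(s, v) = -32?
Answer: 728101/8240 ≈ 88.362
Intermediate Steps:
Y(g, n) = 55 + g*n*(-7 + g) (Y(g, n) = ((-7 + g)*g)*n + 55 = (g*(-7 + g))*n + 55 = g*n*(-7 + g) + 55 = 55 + g*n*(-7 + g))
-2990/D(-26, -49) - 2614/Y(5, -46) = -2990/(-32) - 2614/(55 - 46*5² - 7*5*(-46)) = -2990*(-1/32) - 2614/(55 - 46*25 + 1610) = 1495/16 - 2614/(55 - 1150 + 1610) = 1495/16 - 2614/515 = 728101/8240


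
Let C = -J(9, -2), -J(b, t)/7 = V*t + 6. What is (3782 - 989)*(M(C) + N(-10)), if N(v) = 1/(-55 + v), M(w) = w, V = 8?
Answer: -12710943/65 ≈ -1.9555e+5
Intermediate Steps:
J(b, t) = -42 - 56*t (J(b, t) = -7*(8*t + 6) = -7*(6 + 8*t) = -42 - 56*t)
C = -70 (C = -(-42 - 56*(-2)) = -(-42 + 112) = -1*70 = -70)
(3782 - 989)*(M(C) + N(-10)) = (3782 - 989)*(-70 + 1/(-55 - 10)) = 2793*(-70 + 1/(-65)) = 2793*(-70 - 1/65) = 2793*(-4551/65) = -12710943/65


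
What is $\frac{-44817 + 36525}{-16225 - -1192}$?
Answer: $\frac{2764}{5011} \approx 0.55159$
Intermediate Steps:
$\frac{-44817 + 36525}{-16225 - -1192} = - \frac{8292}{-16225 + 1192} = - \frac{8292}{-15033} = \left(-8292\right) \left(- \frac{1}{15033}\right) = \frac{2764}{5011}$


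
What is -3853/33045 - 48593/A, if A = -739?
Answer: 1602908318/24420255 ≈ 65.638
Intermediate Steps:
-3853/33045 - 48593/A = -3853/33045 - 48593/(-739) = -3853*1/33045 - 48593*(-1/739) = -3853/33045 + 48593/739 = 1602908318/24420255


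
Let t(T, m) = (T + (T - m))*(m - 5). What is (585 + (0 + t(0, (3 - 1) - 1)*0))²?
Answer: 342225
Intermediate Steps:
t(T, m) = (-5 + m)*(-m + 2*T) (t(T, m) = (-m + 2*T)*(-5 + m) = (-5 + m)*(-m + 2*T))
(585 + (0 + t(0, (3 - 1) - 1)*0))² = (585 + (0 + (-((3 - 1) - 1)² - 10*0 + 5*((3 - 1) - 1) + 2*0*((3 - 1) - 1))*0))² = (585 + (0 + (-(2 - 1)² + 0 + 5*(2 - 1) + 2*0*(2 - 1))*0))² = (585 + (0 + (-1*1² + 0 + 5*1 + 2*0*1)*0))² = (585 + (0 + (-1*1 + 0 + 5 + 0)*0))² = (585 + (0 + (-1 + 0 + 5 + 0)*0))² = (585 + (0 + 4*0))² = (585 + (0 + 0))² = (585 + 0)² = 585² = 342225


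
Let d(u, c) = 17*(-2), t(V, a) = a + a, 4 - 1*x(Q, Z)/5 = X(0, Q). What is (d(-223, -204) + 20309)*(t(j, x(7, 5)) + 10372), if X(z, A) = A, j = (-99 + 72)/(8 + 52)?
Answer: 209684050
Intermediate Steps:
j = -9/20 (j = -27/60 = -27*1/60 = -9/20 ≈ -0.45000)
x(Q, Z) = 20 - 5*Q
t(V, a) = 2*a
d(u, c) = -34
(d(-223, -204) + 20309)*(t(j, x(7, 5)) + 10372) = (-34 + 20309)*(2*(20 - 5*7) + 10372) = 20275*(2*(20 - 35) + 10372) = 20275*(2*(-15) + 10372) = 20275*(-30 + 10372) = 20275*10342 = 209684050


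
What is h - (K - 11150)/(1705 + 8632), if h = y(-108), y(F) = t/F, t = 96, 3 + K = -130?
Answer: 18851/93033 ≈ 0.20263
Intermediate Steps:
K = -133 (K = -3 - 130 = -133)
y(F) = 96/F
h = -8/9 (h = 96/(-108) = 96*(-1/108) = -8/9 ≈ -0.88889)
h - (K - 11150)/(1705 + 8632) = -8/9 - (-133 - 11150)/(1705 + 8632) = -8/9 - (-11283)/10337 = -8/9 - 1*(-11283/10337) = -8/9 + 11283/10337 = 18851/93033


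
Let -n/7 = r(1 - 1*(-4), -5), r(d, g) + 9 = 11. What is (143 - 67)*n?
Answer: -1064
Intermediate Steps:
r(d, g) = 2 (r(d, g) = -9 + 11 = 2)
n = -14 (n = -7*2 = -14)
(143 - 67)*n = (143 - 67)*(-14) = 76*(-14) = -1064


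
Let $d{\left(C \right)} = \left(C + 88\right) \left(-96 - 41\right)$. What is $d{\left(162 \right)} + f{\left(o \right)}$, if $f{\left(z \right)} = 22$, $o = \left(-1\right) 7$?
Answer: $-34228$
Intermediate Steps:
$o = -7$
$d{\left(C \right)} = -12056 - 137 C$ ($d{\left(C \right)} = \left(88 + C\right) \left(-137\right) = -12056 - 137 C$)
$d{\left(162 \right)} + f{\left(o \right)} = \left(-12056 - 22194\right) + 22 = -34250 + 22 = -34228$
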